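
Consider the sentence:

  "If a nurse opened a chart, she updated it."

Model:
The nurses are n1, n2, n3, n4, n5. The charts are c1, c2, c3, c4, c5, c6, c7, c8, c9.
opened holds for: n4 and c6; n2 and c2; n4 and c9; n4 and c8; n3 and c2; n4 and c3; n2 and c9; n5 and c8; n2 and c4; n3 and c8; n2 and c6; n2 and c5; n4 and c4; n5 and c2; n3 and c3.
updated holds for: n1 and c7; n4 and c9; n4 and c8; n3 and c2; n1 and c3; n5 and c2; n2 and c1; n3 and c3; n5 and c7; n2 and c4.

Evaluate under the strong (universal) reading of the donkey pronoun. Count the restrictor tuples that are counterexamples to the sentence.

"it" takes "a chart" as antecedent — a donkey pronoun bound across the clause boundary.
Strong reading: for every (n,c) with opened(n,c), updated(n,c).
Restrictor pairs: (n2,c2) ✗  (n2,c4) ✓  (n2,c5) ✗  (n2,c6) ✗  (n2,c9) ✗  (n3,c2) ✓  (n3,c3) ✓  (n3,c8) ✗  (n4,c3) ✗  (n4,c4) ✗  (n4,c6) ✗  (n4,c8) ✓  (n4,c9) ✓  (n5,c2) ✓  (n5,c8) ✗
Counterexamples (restrictor pairs failing the scope): 9.

9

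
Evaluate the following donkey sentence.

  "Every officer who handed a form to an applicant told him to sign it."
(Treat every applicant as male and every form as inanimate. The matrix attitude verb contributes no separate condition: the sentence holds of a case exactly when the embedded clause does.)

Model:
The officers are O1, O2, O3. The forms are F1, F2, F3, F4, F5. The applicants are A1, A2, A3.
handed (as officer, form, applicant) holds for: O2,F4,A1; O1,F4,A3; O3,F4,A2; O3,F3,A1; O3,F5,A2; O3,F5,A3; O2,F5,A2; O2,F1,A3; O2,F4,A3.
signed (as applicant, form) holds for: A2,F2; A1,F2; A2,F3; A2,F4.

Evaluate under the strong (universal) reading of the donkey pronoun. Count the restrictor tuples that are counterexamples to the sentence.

"him" takes "an applicant" as antecedent and "it" takes "a form"; both are donkey pronouns co-varying with the restrictor.
Strong reading: for every (o,f,a) with handed(o,f,a), signed(a,f).
Restrictor triples: (O1,F4,A3)→signed(A3,F4) ✗  (O2,F1,A3)→signed(A3,F1) ✗  (O2,F4,A1)→signed(A1,F4) ✗  (O2,F4,A3)→signed(A3,F4) ✗  (O2,F5,A2)→signed(A2,F5) ✗  (O3,F3,A1)→signed(A1,F3) ✗  (O3,F4,A2)→signed(A2,F4) ✓  (O3,F5,A2)→signed(A2,F5) ✗  (O3,F5,A3)→signed(A3,F5) ✗
Counterexamples (restrictor triples failing the scope): 8.

8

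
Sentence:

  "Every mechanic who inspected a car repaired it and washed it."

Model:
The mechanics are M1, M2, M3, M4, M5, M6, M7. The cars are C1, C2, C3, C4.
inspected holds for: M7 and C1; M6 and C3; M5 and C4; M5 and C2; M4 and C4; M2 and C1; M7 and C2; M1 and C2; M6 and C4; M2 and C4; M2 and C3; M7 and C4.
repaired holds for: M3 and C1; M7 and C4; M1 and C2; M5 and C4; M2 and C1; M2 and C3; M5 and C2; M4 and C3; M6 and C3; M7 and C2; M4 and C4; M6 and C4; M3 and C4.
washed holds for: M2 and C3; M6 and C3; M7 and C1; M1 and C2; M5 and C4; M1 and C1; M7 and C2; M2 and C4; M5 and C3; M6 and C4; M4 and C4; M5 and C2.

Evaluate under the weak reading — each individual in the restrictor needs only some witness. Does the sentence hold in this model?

True

"it" takes "a car" as antecedent — a donkey pronoun bound across the clause boundary.
Weak reading: every mechanic m with some inspected-car has at least one inspected-car c such that repaired(m,c) ∧ washed(m,c).
Per mechanic: M1:✓  M2:✓  M4:✓  M5:✓  M6:✓  M7:✓
Every mechanic in the restrictor has a witness.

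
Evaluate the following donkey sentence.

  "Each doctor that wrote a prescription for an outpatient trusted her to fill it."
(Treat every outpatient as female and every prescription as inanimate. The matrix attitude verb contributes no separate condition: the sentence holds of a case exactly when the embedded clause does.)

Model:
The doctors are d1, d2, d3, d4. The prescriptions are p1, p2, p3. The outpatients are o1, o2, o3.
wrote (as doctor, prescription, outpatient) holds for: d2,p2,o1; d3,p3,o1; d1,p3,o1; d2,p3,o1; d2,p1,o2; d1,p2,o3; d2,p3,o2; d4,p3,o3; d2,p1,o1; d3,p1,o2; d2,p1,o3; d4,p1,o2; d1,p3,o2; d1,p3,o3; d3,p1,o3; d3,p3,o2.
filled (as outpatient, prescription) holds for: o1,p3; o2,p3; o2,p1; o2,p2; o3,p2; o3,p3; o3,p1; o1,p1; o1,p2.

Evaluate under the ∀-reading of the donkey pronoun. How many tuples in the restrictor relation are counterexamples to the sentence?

"her" takes "an outpatient" as antecedent and "it" takes "a prescription"; both are donkey pronouns co-varying with the restrictor.
Strong reading: for every (d,p,o) with wrote(d,p,o), filled(o,p).
Restrictor triples: (d1,p2,o3)→filled(o3,p2) ✓  (d1,p3,o1)→filled(o1,p3) ✓  (d1,p3,o2)→filled(o2,p3) ✓  (d1,p3,o3)→filled(o3,p3) ✓  (d2,p1,o1)→filled(o1,p1) ✓  (d2,p1,o2)→filled(o2,p1) ✓  (d2,p1,o3)→filled(o3,p1) ✓  (d2,p2,o1)→filled(o1,p2) ✓  (d2,p3,o1)→filled(o1,p3) ✓  (d2,p3,o2)→filled(o2,p3) ✓  (d3,p1,o2)→filled(o2,p1) ✓  (d3,p1,o3)→filled(o3,p1) ✓  (d3,p3,o1)→filled(o1,p3) ✓  (d3,p3,o2)→filled(o2,p3) ✓  (d4,p1,o2)→filled(o2,p1) ✓  (d4,p3,o3)→filled(o3,p3) ✓
Counterexamples (restrictor triples failing the scope): 0.

0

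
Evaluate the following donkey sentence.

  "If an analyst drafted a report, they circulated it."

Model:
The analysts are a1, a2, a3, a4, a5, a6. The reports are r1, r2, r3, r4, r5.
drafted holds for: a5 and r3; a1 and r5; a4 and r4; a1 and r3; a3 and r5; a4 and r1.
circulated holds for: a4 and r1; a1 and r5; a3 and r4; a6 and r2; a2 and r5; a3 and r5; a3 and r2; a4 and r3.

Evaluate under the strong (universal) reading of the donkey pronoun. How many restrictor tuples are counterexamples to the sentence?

"it" takes "a report" as antecedent — a donkey pronoun bound across the clause boundary.
Strong reading: for every (a,r) with drafted(a,r), circulated(a,r).
Restrictor pairs: (a1,r3) ✗  (a1,r5) ✓  (a3,r5) ✓  (a4,r1) ✓  (a4,r4) ✗  (a5,r3) ✗
Counterexamples (restrictor pairs failing the scope): 3.

3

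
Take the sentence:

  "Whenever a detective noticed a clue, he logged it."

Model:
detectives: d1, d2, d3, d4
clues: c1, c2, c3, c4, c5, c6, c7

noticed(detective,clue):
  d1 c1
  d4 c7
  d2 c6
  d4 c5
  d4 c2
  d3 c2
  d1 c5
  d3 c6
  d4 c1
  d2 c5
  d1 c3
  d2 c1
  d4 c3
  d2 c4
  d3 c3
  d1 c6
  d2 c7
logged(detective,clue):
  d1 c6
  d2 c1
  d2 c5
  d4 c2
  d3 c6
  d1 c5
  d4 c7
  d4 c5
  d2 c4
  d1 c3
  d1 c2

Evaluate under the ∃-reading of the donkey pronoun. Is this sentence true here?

"it" takes "a clue" as antecedent — a donkey pronoun bound across the clause boundary.
Weak reading: every detective d with some noticed-clue has at least one noticed-clue c such that logged(d,c).
Per detective: d1:✓  d2:✓  d3:✓  d4:✓
Every detective in the restrictor has a witness.

True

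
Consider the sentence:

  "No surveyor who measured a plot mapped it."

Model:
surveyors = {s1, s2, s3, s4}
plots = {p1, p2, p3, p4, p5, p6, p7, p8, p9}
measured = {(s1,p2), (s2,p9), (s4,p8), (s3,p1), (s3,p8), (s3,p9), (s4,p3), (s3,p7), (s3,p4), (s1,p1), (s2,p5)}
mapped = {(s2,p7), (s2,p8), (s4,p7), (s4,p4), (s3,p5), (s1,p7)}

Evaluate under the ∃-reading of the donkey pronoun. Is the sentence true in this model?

"it" takes "a plot" as antecedent — a donkey pronoun bound across the clause boundary.
Truth condition: for no (s,p) with measured(s,p) does mapped(s,p) hold.
Restrictor pairs — does the scope hold? (s1,p1):fails  (s1,p2):fails  (s2,p5):fails  (s2,p9):fails  (s3,p1):fails  (s3,p4):fails  (s3,p7):fails  (s3,p8):fails  (s3,p9):fails  (s4,p3):fails  (s4,p8):fails
Scope holds for no restrictor pair, so the sentence is true.

True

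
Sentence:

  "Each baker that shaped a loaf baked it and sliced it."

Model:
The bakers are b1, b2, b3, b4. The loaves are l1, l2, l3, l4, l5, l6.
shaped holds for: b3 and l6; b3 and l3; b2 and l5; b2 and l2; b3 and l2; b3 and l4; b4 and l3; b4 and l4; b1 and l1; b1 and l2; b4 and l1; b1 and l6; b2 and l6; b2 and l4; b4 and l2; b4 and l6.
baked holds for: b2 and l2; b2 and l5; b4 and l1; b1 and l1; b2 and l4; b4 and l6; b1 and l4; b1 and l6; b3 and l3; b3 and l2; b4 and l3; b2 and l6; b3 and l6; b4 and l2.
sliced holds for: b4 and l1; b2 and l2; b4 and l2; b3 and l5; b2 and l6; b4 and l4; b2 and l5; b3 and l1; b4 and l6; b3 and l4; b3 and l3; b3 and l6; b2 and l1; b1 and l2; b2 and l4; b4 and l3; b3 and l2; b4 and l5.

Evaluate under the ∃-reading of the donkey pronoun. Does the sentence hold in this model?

False

"it" takes "a loaf" as antecedent — a donkey pronoun bound across the clause boundary.
Weak reading: every baker b with some shaped-loaf has at least one shaped-loaf l such that baked(b,l) ∧ sliced(b,l).
Per baker: b1:✗  b2:✓  b3:✓  b4:✓
b1 has no witness among its shaped-loaves.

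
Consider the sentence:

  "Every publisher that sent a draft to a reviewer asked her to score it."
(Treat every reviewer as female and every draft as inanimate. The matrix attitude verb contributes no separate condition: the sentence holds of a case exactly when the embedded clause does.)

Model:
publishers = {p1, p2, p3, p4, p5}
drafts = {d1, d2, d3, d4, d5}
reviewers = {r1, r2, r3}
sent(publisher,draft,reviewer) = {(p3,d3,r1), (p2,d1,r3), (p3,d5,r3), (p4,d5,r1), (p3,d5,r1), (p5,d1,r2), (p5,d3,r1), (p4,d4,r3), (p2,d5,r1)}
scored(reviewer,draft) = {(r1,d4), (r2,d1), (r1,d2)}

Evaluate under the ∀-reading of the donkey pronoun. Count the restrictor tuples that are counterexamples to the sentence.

8

"her" takes "a reviewer" as antecedent and "it" takes "a draft"; both are donkey pronouns co-varying with the restrictor.
Strong reading: for every (p,d,r) with sent(p,d,r), scored(r,d).
Restrictor triples: (p2,d1,r3)→scored(r3,d1) ✗  (p2,d5,r1)→scored(r1,d5) ✗  (p3,d3,r1)→scored(r1,d3) ✗  (p3,d5,r1)→scored(r1,d5) ✗  (p3,d5,r3)→scored(r3,d5) ✗  (p4,d4,r3)→scored(r3,d4) ✗  (p4,d5,r1)→scored(r1,d5) ✗  (p5,d1,r2)→scored(r2,d1) ✓  (p5,d3,r1)→scored(r1,d3) ✗
Counterexamples (restrictor triples failing the scope): 8.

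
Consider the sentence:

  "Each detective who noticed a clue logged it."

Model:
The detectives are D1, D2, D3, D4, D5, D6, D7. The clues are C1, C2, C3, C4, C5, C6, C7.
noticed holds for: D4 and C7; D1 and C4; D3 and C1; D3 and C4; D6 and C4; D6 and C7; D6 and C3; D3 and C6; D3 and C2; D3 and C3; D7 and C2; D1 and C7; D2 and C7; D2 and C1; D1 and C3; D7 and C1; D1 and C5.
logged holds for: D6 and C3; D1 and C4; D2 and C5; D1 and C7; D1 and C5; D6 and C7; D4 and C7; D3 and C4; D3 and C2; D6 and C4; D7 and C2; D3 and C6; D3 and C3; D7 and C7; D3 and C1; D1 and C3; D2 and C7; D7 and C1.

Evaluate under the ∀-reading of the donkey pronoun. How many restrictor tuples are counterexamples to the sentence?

1

"it" takes "a clue" as antecedent — a donkey pronoun bound across the clause boundary.
Strong reading: for every (d,c) with noticed(d,c), logged(d,c).
Restrictor pairs: (D1,C3) ✓  (D1,C4) ✓  (D1,C5) ✓  (D1,C7) ✓  (D2,C1) ✗  (D2,C7) ✓  (D3,C1) ✓  (D3,C2) ✓  (D3,C3) ✓  (D3,C4) ✓  (D3,C6) ✓  (D4,C7) ✓  (D6,C3) ✓  (D6,C4) ✓  (D6,C7) ✓  (D7,C1) ✓  (D7,C2) ✓
Counterexamples (restrictor pairs failing the scope): 1.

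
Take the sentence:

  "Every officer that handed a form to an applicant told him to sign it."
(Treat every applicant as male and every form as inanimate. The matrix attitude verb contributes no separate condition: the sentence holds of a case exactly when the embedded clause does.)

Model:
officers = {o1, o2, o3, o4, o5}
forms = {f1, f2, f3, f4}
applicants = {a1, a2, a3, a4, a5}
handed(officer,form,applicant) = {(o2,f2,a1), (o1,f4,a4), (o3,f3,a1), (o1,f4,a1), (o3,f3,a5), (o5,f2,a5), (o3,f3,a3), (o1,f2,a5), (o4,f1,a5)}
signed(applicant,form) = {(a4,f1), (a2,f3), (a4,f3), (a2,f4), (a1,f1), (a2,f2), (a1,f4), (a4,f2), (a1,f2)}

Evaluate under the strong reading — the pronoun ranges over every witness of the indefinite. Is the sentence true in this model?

"him" takes "an applicant" as antecedent and "it" takes "a form"; both are donkey pronouns co-varying with the restrictor.
Strong reading: for every (o,f,a) with handed(o,f,a), signed(a,f).
Restrictor triples: (o1,f2,a5)→signed(a5,f2) ✗  (o1,f4,a1)→signed(a1,f4) ✓  (o1,f4,a4)→signed(a4,f4) ✗  (o2,f2,a1)→signed(a1,f2) ✓  (o3,f3,a1)→signed(a1,f3) ✗  (o3,f3,a3)→signed(a3,f3) ✗  (o3,f3,a5)→signed(a5,f3) ✗  (o4,f1,a5)→signed(a5,f1) ✗  (o5,f2,a5)→signed(a5,f2) ✗
Counterexample: (o1,f2,a5) — signed(a5,f2) does not hold.

False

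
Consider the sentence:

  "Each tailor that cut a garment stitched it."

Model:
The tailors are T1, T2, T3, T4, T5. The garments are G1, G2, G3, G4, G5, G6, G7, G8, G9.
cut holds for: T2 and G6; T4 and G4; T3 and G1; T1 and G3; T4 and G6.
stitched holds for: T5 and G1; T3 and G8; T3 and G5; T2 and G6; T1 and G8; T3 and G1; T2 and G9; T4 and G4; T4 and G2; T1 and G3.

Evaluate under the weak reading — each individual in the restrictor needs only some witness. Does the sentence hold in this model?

True

"it" takes "a garment" as antecedent — a donkey pronoun bound across the clause boundary.
Weak reading: every tailor t with some cut-garment has at least one cut-garment g such that stitched(t,g).
Per tailor: T1:✓  T2:✓  T3:✓  T4:✓
Every tailor in the restrictor has a witness.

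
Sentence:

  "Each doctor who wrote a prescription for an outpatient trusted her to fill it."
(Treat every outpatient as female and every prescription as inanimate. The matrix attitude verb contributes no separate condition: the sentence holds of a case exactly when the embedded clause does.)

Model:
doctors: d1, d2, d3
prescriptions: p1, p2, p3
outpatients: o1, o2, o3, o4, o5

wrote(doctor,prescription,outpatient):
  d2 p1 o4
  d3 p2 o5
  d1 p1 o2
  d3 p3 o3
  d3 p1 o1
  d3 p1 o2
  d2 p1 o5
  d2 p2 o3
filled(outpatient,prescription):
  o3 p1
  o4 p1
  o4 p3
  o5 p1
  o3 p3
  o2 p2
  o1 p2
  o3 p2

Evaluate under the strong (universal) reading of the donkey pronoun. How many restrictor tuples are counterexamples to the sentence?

"her" takes "an outpatient" as antecedent and "it" takes "a prescription"; both are donkey pronouns co-varying with the restrictor.
Strong reading: for every (d,p,o) with wrote(d,p,o), filled(o,p).
Restrictor triples: (d1,p1,o2)→filled(o2,p1) ✗  (d2,p1,o4)→filled(o4,p1) ✓  (d2,p1,o5)→filled(o5,p1) ✓  (d2,p2,o3)→filled(o3,p2) ✓  (d3,p1,o1)→filled(o1,p1) ✗  (d3,p1,o2)→filled(o2,p1) ✗  (d3,p2,o5)→filled(o5,p2) ✗  (d3,p3,o3)→filled(o3,p3) ✓
Counterexamples (restrictor triples failing the scope): 4.

4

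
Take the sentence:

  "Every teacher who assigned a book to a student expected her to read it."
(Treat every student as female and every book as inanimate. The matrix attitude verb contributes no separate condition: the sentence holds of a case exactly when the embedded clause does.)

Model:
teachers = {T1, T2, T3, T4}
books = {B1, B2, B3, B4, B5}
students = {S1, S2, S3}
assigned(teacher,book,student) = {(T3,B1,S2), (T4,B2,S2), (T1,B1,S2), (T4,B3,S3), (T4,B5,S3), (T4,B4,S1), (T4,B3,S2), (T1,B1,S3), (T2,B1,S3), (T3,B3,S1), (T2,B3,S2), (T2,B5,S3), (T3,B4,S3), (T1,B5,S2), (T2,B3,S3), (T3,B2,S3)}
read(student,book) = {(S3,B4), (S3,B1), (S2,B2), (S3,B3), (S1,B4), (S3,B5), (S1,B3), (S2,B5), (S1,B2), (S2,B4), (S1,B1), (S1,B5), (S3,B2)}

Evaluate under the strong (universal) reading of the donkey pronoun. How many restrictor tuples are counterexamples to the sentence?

4

"her" takes "a student" as antecedent and "it" takes "a book"; both are donkey pronouns co-varying with the restrictor.
Strong reading: for every (t,b,s) with assigned(t,b,s), read(s,b).
Restrictor triples: (T1,B1,S2)→read(S2,B1) ✗  (T1,B1,S3)→read(S3,B1) ✓  (T1,B5,S2)→read(S2,B5) ✓  (T2,B1,S3)→read(S3,B1) ✓  (T2,B3,S2)→read(S2,B3) ✗  (T2,B3,S3)→read(S3,B3) ✓  (T2,B5,S3)→read(S3,B5) ✓  (T3,B1,S2)→read(S2,B1) ✗  (T3,B2,S3)→read(S3,B2) ✓  (T3,B3,S1)→read(S1,B3) ✓  (T3,B4,S3)→read(S3,B4) ✓  (T4,B2,S2)→read(S2,B2) ✓  (T4,B3,S2)→read(S2,B3) ✗  (T4,B3,S3)→read(S3,B3) ✓  (T4,B4,S1)→read(S1,B4) ✓  (T4,B5,S3)→read(S3,B5) ✓
Counterexamples (restrictor triples failing the scope): 4.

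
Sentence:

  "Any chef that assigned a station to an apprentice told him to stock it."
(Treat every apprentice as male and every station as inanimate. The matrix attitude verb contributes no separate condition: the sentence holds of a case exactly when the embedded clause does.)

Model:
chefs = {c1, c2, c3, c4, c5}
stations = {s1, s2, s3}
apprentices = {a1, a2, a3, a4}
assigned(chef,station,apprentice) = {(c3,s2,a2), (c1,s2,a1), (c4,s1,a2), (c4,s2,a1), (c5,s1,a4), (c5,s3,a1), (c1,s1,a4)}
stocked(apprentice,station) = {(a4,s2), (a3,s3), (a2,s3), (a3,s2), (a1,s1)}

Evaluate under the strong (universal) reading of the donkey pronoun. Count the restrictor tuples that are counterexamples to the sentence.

7

"him" takes "an apprentice" as antecedent and "it" takes "a station"; both are donkey pronouns co-varying with the restrictor.
Strong reading: for every (c,s,a) with assigned(c,s,a), stocked(a,s).
Restrictor triples: (c1,s1,a4)→stocked(a4,s1) ✗  (c1,s2,a1)→stocked(a1,s2) ✗  (c3,s2,a2)→stocked(a2,s2) ✗  (c4,s1,a2)→stocked(a2,s1) ✗  (c4,s2,a1)→stocked(a1,s2) ✗  (c5,s1,a4)→stocked(a4,s1) ✗  (c5,s3,a1)→stocked(a1,s3) ✗
Counterexamples (restrictor triples failing the scope): 7.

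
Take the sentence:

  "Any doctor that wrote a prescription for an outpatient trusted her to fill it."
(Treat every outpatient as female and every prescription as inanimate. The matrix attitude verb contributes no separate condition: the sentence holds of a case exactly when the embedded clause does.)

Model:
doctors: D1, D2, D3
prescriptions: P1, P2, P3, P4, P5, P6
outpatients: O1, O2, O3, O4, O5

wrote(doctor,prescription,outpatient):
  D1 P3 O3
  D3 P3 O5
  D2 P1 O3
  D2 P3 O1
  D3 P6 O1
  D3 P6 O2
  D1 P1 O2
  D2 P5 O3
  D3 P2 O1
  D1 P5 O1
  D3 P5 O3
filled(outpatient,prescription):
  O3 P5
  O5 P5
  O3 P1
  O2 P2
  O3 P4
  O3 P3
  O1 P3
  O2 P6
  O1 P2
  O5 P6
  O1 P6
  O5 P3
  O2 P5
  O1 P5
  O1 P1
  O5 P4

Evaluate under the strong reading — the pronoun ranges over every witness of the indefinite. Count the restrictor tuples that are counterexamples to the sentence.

"her" takes "an outpatient" as antecedent and "it" takes "a prescription"; both are donkey pronouns co-varying with the restrictor.
Strong reading: for every (d,p,o) with wrote(d,p,o), filled(o,p).
Restrictor triples: (D1,P1,O2)→filled(O2,P1) ✗  (D1,P3,O3)→filled(O3,P3) ✓  (D1,P5,O1)→filled(O1,P5) ✓  (D2,P1,O3)→filled(O3,P1) ✓  (D2,P3,O1)→filled(O1,P3) ✓  (D2,P5,O3)→filled(O3,P5) ✓  (D3,P2,O1)→filled(O1,P2) ✓  (D3,P3,O5)→filled(O5,P3) ✓  (D3,P5,O3)→filled(O3,P5) ✓  (D3,P6,O1)→filled(O1,P6) ✓  (D3,P6,O2)→filled(O2,P6) ✓
Counterexamples (restrictor triples failing the scope): 1.

1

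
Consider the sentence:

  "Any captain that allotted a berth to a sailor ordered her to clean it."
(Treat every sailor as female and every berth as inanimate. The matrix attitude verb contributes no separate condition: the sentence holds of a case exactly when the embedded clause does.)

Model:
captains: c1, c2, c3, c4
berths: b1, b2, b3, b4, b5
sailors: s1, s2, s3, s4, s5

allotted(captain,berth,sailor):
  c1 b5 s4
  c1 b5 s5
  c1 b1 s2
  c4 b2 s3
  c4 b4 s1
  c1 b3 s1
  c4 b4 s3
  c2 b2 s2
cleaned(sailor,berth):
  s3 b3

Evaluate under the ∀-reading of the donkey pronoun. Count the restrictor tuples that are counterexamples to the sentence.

"her" takes "a sailor" as antecedent and "it" takes "a berth"; both are donkey pronouns co-varying with the restrictor.
Strong reading: for every (c,b,s) with allotted(c,b,s), cleaned(s,b).
Restrictor triples: (c1,b1,s2)→cleaned(s2,b1) ✗  (c1,b3,s1)→cleaned(s1,b3) ✗  (c1,b5,s4)→cleaned(s4,b5) ✗  (c1,b5,s5)→cleaned(s5,b5) ✗  (c2,b2,s2)→cleaned(s2,b2) ✗  (c4,b2,s3)→cleaned(s3,b2) ✗  (c4,b4,s1)→cleaned(s1,b4) ✗  (c4,b4,s3)→cleaned(s3,b4) ✗
Counterexamples (restrictor triples failing the scope): 8.

8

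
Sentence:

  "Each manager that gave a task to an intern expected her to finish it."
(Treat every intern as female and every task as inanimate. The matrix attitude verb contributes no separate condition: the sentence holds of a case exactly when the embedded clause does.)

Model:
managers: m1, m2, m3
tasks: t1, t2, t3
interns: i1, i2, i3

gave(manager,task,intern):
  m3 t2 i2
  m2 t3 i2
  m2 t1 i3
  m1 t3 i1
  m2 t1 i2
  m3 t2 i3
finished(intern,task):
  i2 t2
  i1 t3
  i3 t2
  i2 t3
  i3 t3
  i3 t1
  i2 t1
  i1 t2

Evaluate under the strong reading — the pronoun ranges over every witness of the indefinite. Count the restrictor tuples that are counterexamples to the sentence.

0

"her" takes "an intern" as antecedent and "it" takes "a task"; both are donkey pronouns co-varying with the restrictor.
Strong reading: for every (m,t,i) with gave(m,t,i), finished(i,t).
Restrictor triples: (m1,t3,i1)→finished(i1,t3) ✓  (m2,t1,i2)→finished(i2,t1) ✓  (m2,t1,i3)→finished(i3,t1) ✓  (m2,t3,i2)→finished(i2,t3) ✓  (m3,t2,i2)→finished(i2,t2) ✓  (m3,t2,i3)→finished(i3,t2) ✓
Counterexamples (restrictor triples failing the scope): 0.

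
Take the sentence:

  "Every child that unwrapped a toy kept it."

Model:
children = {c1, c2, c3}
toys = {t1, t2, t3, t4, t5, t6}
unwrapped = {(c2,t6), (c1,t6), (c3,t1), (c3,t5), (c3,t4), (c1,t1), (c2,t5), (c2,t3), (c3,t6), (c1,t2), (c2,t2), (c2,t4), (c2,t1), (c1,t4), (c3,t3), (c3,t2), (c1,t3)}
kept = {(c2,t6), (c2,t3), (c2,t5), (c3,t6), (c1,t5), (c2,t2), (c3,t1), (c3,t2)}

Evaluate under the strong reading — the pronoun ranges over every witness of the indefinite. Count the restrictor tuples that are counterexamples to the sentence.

"it" takes "a toy" as antecedent — a donkey pronoun bound across the clause boundary.
Strong reading: for every (c,t) with unwrapped(c,t), kept(c,t).
Restrictor pairs: (c1,t1) ✗  (c1,t2) ✗  (c1,t3) ✗  (c1,t4) ✗  (c1,t6) ✗  (c2,t1) ✗  (c2,t2) ✓  (c2,t3) ✓  (c2,t4) ✗  (c2,t5) ✓  (c2,t6) ✓  (c3,t1) ✓  (c3,t2) ✓  (c3,t3) ✗  (c3,t4) ✗  (c3,t5) ✗  (c3,t6) ✓
Counterexamples (restrictor pairs failing the scope): 10.

10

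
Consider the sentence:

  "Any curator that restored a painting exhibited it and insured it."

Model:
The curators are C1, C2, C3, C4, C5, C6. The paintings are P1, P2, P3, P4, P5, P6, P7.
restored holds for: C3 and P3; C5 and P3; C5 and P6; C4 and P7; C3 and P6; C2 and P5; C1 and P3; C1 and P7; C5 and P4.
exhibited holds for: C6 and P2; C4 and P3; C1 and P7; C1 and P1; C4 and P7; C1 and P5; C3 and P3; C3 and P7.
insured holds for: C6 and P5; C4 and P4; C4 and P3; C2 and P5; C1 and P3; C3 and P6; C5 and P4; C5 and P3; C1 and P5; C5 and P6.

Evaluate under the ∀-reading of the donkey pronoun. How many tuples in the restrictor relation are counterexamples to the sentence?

9

"it" takes "a painting" as antecedent — a donkey pronoun bound across the clause boundary.
Strong reading: for every (c,p) with restored(c,p), exhibited(c,p) ∧ insured(c,p).
Restrictor pairs: (C1,P3) ✗  (C1,P7) ✗  (C2,P5) ✗  (C3,P3) ✗  (C3,P6) ✗  (C4,P7) ✗  (C5,P3) ✗  (C5,P4) ✗  (C5,P6) ✗
Counterexamples (restrictor pairs failing the scope): 9.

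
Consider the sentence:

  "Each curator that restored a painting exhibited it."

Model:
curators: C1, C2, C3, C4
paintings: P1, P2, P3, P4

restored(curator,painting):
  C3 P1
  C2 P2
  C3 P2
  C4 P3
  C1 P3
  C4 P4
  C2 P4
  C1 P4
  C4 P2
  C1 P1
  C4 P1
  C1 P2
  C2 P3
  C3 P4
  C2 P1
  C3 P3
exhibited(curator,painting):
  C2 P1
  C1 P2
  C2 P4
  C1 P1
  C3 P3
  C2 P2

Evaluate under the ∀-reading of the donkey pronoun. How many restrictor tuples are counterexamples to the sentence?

10

"it" takes "a painting" as antecedent — a donkey pronoun bound across the clause boundary.
Strong reading: for every (c,p) with restored(c,p), exhibited(c,p).
Restrictor pairs: (C1,P1) ✓  (C1,P2) ✓  (C1,P3) ✗  (C1,P4) ✗  (C2,P1) ✓  (C2,P2) ✓  (C2,P3) ✗  (C2,P4) ✓  (C3,P1) ✗  (C3,P2) ✗  (C3,P3) ✓  (C3,P4) ✗  (C4,P1) ✗  (C4,P2) ✗  (C4,P3) ✗  (C4,P4) ✗
Counterexamples (restrictor pairs failing the scope): 10.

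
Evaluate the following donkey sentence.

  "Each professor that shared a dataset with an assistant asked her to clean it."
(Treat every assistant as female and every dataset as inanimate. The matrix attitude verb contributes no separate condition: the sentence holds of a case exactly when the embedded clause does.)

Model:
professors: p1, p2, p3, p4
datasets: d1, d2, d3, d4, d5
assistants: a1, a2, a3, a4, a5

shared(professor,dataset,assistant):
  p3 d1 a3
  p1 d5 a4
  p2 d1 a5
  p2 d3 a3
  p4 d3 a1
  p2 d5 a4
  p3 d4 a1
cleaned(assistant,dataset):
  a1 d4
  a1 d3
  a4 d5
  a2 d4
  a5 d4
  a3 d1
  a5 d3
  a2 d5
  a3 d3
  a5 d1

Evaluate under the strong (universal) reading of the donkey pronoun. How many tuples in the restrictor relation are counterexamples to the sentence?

"her" takes "an assistant" as antecedent and "it" takes "a dataset"; both are donkey pronouns co-varying with the restrictor.
Strong reading: for every (p,d,a) with shared(p,d,a), cleaned(a,d).
Restrictor triples: (p1,d5,a4)→cleaned(a4,d5) ✓  (p2,d1,a5)→cleaned(a5,d1) ✓  (p2,d3,a3)→cleaned(a3,d3) ✓  (p2,d5,a4)→cleaned(a4,d5) ✓  (p3,d1,a3)→cleaned(a3,d1) ✓  (p3,d4,a1)→cleaned(a1,d4) ✓  (p4,d3,a1)→cleaned(a1,d3) ✓
Counterexamples (restrictor triples failing the scope): 0.

0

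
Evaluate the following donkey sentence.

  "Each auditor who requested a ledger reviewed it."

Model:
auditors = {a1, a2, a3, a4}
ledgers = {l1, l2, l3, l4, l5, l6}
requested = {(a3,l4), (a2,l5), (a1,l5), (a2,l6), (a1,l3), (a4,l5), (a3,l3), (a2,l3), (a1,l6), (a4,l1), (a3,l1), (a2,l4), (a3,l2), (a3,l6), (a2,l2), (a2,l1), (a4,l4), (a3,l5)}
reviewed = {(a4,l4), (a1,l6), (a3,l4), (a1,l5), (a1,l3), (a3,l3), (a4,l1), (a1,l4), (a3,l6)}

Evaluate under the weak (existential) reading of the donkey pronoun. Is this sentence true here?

False

"it" takes "a ledger" as antecedent — a donkey pronoun bound across the clause boundary.
Weak reading: every auditor a with some requested-ledger has at least one requested-ledger l such that reviewed(a,l).
Per auditor: a1:✓  a2:✗  a3:✓  a4:✓
a2 has no witness among its requested-ledgers.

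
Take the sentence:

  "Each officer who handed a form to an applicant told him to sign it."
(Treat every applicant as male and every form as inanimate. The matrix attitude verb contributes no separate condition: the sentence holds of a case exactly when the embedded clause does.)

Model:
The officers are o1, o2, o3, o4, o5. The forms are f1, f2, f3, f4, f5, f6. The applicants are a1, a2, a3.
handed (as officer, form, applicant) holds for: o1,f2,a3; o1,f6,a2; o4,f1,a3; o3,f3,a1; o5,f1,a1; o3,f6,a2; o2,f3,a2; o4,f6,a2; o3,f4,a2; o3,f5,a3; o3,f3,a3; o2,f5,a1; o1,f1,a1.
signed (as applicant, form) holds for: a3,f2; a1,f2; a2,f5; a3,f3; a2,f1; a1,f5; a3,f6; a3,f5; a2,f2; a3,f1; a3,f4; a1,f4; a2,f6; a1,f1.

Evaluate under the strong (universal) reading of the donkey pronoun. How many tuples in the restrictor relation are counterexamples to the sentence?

3

"him" takes "an applicant" as antecedent and "it" takes "a form"; both are donkey pronouns co-varying with the restrictor.
Strong reading: for every (o,f,a) with handed(o,f,a), signed(a,f).
Restrictor triples: (o1,f1,a1)→signed(a1,f1) ✓  (o1,f2,a3)→signed(a3,f2) ✓  (o1,f6,a2)→signed(a2,f6) ✓  (o2,f3,a2)→signed(a2,f3) ✗  (o2,f5,a1)→signed(a1,f5) ✓  (o3,f3,a1)→signed(a1,f3) ✗  (o3,f3,a3)→signed(a3,f3) ✓  (o3,f4,a2)→signed(a2,f4) ✗  (o3,f5,a3)→signed(a3,f5) ✓  (o3,f6,a2)→signed(a2,f6) ✓  (o4,f1,a3)→signed(a3,f1) ✓  (o4,f6,a2)→signed(a2,f6) ✓  (o5,f1,a1)→signed(a1,f1) ✓
Counterexamples (restrictor triples failing the scope): 3.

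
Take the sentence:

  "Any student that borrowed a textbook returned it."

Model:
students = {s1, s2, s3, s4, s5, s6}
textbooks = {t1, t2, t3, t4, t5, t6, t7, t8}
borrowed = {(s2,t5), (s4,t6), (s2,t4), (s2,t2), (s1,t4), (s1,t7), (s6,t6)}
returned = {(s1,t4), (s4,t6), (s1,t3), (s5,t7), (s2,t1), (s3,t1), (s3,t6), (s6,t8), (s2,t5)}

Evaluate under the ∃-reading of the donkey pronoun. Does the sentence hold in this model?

"it" takes "a textbook" as antecedent — a donkey pronoun bound across the clause boundary.
Weak reading: every student s with some borrowed-textbook has at least one borrowed-textbook t such that returned(s,t).
Per student: s1:✓  s2:✓  s4:✓  s6:✗
s6 has no witness among its borrowed-textbooks.

False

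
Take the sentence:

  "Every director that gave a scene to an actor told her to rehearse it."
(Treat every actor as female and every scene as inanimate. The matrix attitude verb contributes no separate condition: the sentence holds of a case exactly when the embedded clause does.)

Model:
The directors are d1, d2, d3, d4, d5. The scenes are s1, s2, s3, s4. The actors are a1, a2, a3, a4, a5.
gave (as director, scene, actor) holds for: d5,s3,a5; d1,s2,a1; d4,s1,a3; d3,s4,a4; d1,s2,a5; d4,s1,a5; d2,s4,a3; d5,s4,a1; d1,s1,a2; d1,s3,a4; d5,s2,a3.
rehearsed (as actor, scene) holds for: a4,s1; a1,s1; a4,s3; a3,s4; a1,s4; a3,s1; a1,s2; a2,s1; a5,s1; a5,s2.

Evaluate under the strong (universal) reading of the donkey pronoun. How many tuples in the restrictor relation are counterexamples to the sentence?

3

"her" takes "an actor" as antecedent and "it" takes "a scene"; both are donkey pronouns co-varying with the restrictor.
Strong reading: for every (d,s,a) with gave(d,s,a), rehearsed(a,s).
Restrictor triples: (d1,s1,a2)→rehearsed(a2,s1) ✓  (d1,s2,a1)→rehearsed(a1,s2) ✓  (d1,s2,a5)→rehearsed(a5,s2) ✓  (d1,s3,a4)→rehearsed(a4,s3) ✓  (d2,s4,a3)→rehearsed(a3,s4) ✓  (d3,s4,a4)→rehearsed(a4,s4) ✗  (d4,s1,a3)→rehearsed(a3,s1) ✓  (d4,s1,a5)→rehearsed(a5,s1) ✓  (d5,s2,a3)→rehearsed(a3,s2) ✗  (d5,s3,a5)→rehearsed(a5,s3) ✗  (d5,s4,a1)→rehearsed(a1,s4) ✓
Counterexamples (restrictor triples failing the scope): 3.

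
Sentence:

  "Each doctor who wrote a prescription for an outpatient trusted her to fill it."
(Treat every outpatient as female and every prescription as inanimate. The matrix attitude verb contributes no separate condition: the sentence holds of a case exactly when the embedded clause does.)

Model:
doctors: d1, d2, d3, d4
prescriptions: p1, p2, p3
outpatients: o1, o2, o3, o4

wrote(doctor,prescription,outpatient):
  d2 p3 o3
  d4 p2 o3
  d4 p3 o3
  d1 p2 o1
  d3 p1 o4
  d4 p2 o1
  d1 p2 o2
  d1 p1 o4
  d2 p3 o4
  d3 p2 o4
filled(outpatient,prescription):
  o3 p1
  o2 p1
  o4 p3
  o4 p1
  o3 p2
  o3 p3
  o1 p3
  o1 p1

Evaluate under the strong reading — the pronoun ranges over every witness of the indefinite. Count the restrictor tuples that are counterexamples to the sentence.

"her" takes "an outpatient" as antecedent and "it" takes "a prescription"; both are donkey pronouns co-varying with the restrictor.
Strong reading: for every (d,p,o) with wrote(d,p,o), filled(o,p).
Restrictor triples: (d1,p1,o4)→filled(o4,p1) ✓  (d1,p2,o1)→filled(o1,p2) ✗  (d1,p2,o2)→filled(o2,p2) ✗  (d2,p3,o3)→filled(o3,p3) ✓  (d2,p3,o4)→filled(o4,p3) ✓  (d3,p1,o4)→filled(o4,p1) ✓  (d3,p2,o4)→filled(o4,p2) ✗  (d4,p2,o1)→filled(o1,p2) ✗  (d4,p2,o3)→filled(o3,p2) ✓  (d4,p3,o3)→filled(o3,p3) ✓
Counterexamples (restrictor triples failing the scope): 4.

4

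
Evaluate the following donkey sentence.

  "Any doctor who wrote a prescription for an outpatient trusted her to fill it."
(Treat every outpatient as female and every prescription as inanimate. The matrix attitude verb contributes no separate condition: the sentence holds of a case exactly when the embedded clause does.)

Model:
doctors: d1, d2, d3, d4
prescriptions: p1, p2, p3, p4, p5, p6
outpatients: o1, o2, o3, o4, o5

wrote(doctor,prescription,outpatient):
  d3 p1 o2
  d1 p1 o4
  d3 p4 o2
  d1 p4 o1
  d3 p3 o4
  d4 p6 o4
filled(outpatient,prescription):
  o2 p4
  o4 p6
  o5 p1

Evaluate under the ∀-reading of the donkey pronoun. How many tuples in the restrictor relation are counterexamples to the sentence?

4

"her" takes "an outpatient" as antecedent and "it" takes "a prescription"; both are donkey pronouns co-varying with the restrictor.
Strong reading: for every (d,p,o) with wrote(d,p,o), filled(o,p).
Restrictor triples: (d1,p1,o4)→filled(o4,p1) ✗  (d1,p4,o1)→filled(o1,p4) ✗  (d3,p1,o2)→filled(o2,p1) ✗  (d3,p3,o4)→filled(o4,p3) ✗  (d3,p4,o2)→filled(o2,p4) ✓  (d4,p6,o4)→filled(o4,p6) ✓
Counterexamples (restrictor triples failing the scope): 4.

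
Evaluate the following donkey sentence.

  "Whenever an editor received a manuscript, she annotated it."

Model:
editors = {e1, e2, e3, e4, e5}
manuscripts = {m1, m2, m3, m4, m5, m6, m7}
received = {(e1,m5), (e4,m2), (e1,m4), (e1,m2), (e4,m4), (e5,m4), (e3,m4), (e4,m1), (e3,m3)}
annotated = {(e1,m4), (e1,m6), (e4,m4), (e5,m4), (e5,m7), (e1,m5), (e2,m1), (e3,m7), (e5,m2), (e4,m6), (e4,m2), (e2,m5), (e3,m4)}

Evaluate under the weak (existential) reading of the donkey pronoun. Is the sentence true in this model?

True

"it" takes "a manuscript" as antecedent — a donkey pronoun bound across the clause boundary.
Weak reading: every editor e with some received-manuscript has at least one received-manuscript m such that annotated(e,m).
Per editor: e1:✓  e3:✓  e4:✓  e5:✓
Every editor in the restrictor has a witness.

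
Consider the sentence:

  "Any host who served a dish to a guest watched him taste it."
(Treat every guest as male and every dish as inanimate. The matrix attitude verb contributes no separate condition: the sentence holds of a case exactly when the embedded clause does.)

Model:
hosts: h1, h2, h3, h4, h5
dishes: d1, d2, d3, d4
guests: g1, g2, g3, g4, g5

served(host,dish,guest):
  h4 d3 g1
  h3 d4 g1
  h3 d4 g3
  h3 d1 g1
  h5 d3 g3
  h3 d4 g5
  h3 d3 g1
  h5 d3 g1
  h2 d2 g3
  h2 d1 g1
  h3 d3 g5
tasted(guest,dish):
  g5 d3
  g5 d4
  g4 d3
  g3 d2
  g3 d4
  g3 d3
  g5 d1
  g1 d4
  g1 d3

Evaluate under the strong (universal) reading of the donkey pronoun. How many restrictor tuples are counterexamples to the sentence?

2

"him" takes "a guest" as antecedent and "it" takes "a dish"; both are donkey pronouns co-varying with the restrictor.
Strong reading: for every (h,d,g) with served(h,d,g), tasted(g,d).
Restrictor triples: (h2,d1,g1)→tasted(g1,d1) ✗  (h2,d2,g3)→tasted(g3,d2) ✓  (h3,d1,g1)→tasted(g1,d1) ✗  (h3,d3,g1)→tasted(g1,d3) ✓  (h3,d3,g5)→tasted(g5,d3) ✓  (h3,d4,g1)→tasted(g1,d4) ✓  (h3,d4,g3)→tasted(g3,d4) ✓  (h3,d4,g5)→tasted(g5,d4) ✓  (h4,d3,g1)→tasted(g1,d3) ✓  (h5,d3,g1)→tasted(g1,d3) ✓  (h5,d3,g3)→tasted(g3,d3) ✓
Counterexamples (restrictor triples failing the scope): 2.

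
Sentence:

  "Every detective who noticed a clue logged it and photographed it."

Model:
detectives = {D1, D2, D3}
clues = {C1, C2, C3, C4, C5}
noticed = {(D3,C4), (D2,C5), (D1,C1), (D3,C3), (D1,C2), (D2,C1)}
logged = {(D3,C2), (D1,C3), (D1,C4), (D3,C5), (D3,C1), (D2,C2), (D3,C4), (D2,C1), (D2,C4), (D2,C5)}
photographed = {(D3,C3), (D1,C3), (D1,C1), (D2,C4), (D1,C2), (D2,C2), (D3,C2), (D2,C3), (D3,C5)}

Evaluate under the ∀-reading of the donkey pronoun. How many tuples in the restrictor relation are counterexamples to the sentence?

"it" takes "a clue" as antecedent — a donkey pronoun bound across the clause boundary.
Strong reading: for every (d,c) with noticed(d,c), logged(d,c) ∧ photographed(d,c).
Restrictor pairs: (D1,C1) ✗  (D1,C2) ✗  (D2,C1) ✗  (D2,C5) ✗  (D3,C3) ✗  (D3,C4) ✗
Counterexamples (restrictor pairs failing the scope): 6.

6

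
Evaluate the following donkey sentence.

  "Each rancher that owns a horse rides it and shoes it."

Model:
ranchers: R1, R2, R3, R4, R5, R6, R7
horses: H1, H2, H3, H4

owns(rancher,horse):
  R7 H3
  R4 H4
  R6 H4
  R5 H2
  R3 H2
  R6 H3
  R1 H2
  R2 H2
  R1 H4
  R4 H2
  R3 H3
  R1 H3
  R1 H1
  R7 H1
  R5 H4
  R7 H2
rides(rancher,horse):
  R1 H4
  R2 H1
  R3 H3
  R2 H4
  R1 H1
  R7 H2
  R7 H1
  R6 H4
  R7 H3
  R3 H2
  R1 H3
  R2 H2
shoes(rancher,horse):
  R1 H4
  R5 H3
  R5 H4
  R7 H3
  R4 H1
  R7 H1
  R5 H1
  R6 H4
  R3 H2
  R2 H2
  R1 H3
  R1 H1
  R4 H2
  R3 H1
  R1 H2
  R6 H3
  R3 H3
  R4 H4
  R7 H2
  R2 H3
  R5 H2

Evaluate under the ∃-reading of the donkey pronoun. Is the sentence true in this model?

False

"it" takes "a horse" as antecedent — a donkey pronoun bound across the clause boundary.
Weak reading: every rancher r with some owns-horse has at least one owns-horse h such that rides(r,h) ∧ shoes(r,h).
Per rancher: R1:✓  R2:✓  R3:✓  R4:✗  R5:✗  R6:✓  R7:✓
R4 has no witness among its owns-horses.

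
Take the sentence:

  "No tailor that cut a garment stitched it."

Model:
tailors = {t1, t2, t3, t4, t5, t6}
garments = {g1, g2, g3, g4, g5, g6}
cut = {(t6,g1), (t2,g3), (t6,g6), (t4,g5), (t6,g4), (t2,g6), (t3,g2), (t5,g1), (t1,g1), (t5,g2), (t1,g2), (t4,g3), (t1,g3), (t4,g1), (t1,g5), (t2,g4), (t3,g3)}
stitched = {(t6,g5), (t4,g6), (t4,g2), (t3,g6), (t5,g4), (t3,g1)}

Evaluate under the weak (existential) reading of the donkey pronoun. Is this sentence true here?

True

"it" takes "a garment" as antecedent — a donkey pronoun bound across the clause boundary.
Truth condition: for no (t,g) with cut(t,g) does stitched(t,g) hold.
Restrictor pairs — does the scope hold? (t1,g1):fails  (t1,g2):fails  (t1,g3):fails  (t1,g5):fails  (t2,g3):fails  (t2,g4):fails  (t2,g6):fails  (t3,g2):fails  (t3,g3):fails  (t4,g1):fails  (t4,g3):fails  (t4,g5):fails  (t5,g1):fails  (t5,g2):fails  (t6,g1):fails  (t6,g4):fails  (t6,g6):fails
Scope holds for no restrictor pair, so the sentence is true.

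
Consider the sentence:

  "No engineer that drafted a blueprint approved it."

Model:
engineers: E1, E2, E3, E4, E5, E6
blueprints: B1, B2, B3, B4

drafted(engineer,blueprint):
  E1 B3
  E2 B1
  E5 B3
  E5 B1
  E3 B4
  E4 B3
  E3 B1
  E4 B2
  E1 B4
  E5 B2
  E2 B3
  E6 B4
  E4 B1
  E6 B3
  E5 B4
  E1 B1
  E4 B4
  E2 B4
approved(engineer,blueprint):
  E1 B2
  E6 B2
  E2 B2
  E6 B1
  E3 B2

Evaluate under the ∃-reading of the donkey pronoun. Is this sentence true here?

"it" takes "a blueprint" as antecedent — a donkey pronoun bound across the clause boundary.
Truth condition: for no (e,b) with drafted(e,b) does approved(e,b) hold.
Restrictor pairs — does the scope hold? (E1,B1):fails  (E1,B3):fails  (E1,B4):fails  (E2,B1):fails  (E2,B3):fails  (E2,B4):fails  (E3,B1):fails  (E3,B4):fails  (E4,B1):fails  (E4,B2):fails  (E4,B3):fails  (E4,B4):fails  (E5,B1):fails  (E5,B2):fails  (E5,B3):fails  (E5,B4):fails  (E6,B3):fails  (E6,B4):fails
Scope holds for no restrictor pair, so the sentence is true.

True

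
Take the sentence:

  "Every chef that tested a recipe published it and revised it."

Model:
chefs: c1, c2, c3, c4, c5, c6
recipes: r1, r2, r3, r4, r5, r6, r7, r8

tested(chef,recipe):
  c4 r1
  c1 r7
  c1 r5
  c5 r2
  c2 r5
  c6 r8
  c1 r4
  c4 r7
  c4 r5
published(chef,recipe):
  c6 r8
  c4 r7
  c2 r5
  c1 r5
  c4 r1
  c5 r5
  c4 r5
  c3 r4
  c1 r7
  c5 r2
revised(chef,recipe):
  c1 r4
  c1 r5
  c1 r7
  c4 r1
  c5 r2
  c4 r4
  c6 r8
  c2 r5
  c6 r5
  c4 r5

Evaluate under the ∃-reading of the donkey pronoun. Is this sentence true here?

True

"it" takes "a recipe" as antecedent — a donkey pronoun bound across the clause boundary.
Weak reading: every chef c with some tested-recipe has at least one tested-recipe r such that published(c,r) ∧ revised(c,r).
Per chef: c1:✓  c2:✓  c4:✓  c5:✓  c6:✓
Every chef in the restrictor has a witness.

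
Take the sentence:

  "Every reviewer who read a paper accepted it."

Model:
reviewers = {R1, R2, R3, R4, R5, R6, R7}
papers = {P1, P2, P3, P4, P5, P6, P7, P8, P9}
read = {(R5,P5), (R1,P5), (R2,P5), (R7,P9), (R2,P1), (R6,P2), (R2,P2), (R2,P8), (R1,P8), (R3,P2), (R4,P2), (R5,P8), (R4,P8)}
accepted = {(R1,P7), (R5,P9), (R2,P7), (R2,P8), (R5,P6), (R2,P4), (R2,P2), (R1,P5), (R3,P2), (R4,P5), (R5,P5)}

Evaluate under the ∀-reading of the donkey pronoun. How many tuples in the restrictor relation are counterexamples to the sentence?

"it" takes "a paper" as antecedent — a donkey pronoun bound across the clause boundary.
Strong reading: for every (r,p) with read(r,p), accepted(r,p).
Restrictor pairs: (R1,P5) ✓  (R1,P8) ✗  (R2,P1) ✗  (R2,P2) ✓  (R2,P5) ✗  (R2,P8) ✓  (R3,P2) ✓  (R4,P2) ✗  (R4,P8) ✗  (R5,P5) ✓  (R5,P8) ✗  (R6,P2) ✗  (R7,P9) ✗
Counterexamples (restrictor pairs failing the scope): 8.

8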